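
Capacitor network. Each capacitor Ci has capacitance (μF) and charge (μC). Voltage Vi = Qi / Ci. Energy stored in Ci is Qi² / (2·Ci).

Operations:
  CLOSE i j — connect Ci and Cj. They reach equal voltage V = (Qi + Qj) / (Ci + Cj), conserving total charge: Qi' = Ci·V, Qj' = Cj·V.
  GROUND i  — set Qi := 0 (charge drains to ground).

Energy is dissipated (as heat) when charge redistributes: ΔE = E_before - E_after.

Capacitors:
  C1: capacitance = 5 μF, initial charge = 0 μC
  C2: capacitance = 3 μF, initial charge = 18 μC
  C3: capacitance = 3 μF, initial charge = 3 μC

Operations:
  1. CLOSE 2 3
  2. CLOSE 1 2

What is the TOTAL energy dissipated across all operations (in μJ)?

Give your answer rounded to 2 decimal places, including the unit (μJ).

Answer: 30.23 μJ

Derivation:
Initial: C1(5μF, Q=0μC, V=0.00V), C2(3μF, Q=18μC, V=6.00V), C3(3μF, Q=3μC, V=1.00V)
Op 1: CLOSE 2-3: Q_total=21.00, C_total=6.00, V=3.50; Q2=10.50, Q3=10.50; dissipated=18.750
Op 2: CLOSE 1-2: Q_total=10.50, C_total=8.00, V=1.31; Q1=6.56, Q2=3.94; dissipated=11.484
Total dissipated: 30.234 μJ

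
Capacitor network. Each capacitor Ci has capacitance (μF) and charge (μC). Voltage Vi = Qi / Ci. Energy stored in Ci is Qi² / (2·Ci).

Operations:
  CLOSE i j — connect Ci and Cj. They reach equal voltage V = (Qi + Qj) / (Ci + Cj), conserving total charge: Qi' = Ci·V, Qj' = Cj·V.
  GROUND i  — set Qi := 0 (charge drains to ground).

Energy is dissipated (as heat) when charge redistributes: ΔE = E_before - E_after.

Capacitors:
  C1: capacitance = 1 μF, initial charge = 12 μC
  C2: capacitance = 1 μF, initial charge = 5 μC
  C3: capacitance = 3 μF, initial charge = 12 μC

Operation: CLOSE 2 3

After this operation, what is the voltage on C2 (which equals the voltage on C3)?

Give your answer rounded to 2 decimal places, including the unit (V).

Answer: 4.25 V

Derivation:
Initial: C1(1μF, Q=12μC, V=12.00V), C2(1μF, Q=5μC, V=5.00V), C3(3μF, Q=12μC, V=4.00V)
Op 1: CLOSE 2-3: Q_total=17.00, C_total=4.00, V=4.25; Q2=4.25, Q3=12.75; dissipated=0.375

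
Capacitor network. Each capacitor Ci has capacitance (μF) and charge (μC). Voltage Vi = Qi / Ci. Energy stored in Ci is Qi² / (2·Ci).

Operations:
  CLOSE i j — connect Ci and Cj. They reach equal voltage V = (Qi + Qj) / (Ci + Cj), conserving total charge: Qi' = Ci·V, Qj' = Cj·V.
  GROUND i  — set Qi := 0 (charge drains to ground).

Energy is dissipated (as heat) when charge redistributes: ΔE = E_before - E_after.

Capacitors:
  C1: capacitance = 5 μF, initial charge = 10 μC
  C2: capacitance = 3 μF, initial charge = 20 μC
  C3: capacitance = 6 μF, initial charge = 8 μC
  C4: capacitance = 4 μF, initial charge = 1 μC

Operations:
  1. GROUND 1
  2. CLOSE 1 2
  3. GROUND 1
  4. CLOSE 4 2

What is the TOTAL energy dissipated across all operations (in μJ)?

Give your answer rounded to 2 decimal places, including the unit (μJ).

Initial: C1(5μF, Q=10μC, V=2.00V), C2(3μF, Q=20μC, V=6.67V), C3(6μF, Q=8μC, V=1.33V), C4(4μF, Q=1μC, V=0.25V)
Op 1: GROUND 1: Q1=0; energy lost=10.000
Op 2: CLOSE 1-2: Q_total=20.00, C_total=8.00, V=2.50; Q1=12.50, Q2=7.50; dissipated=41.667
Op 3: GROUND 1: Q1=0; energy lost=15.625
Op 4: CLOSE 4-2: Q_total=8.50, C_total=7.00, V=1.21; Q4=4.86, Q2=3.64; dissipated=4.339
Total dissipated: 71.631 μJ

Answer: 71.63 μJ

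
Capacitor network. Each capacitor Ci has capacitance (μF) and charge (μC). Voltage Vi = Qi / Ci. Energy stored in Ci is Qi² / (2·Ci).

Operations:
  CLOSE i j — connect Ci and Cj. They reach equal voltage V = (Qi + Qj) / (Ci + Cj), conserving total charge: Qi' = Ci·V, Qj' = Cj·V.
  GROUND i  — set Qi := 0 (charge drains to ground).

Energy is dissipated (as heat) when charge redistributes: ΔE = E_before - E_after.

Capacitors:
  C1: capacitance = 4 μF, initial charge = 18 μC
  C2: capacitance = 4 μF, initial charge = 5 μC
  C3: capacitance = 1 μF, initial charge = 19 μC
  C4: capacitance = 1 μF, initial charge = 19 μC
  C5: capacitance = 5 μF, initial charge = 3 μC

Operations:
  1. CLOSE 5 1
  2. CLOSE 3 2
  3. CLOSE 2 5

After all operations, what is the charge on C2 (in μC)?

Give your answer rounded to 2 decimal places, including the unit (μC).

Initial: C1(4μF, Q=18μC, V=4.50V), C2(4μF, Q=5μC, V=1.25V), C3(1μF, Q=19μC, V=19.00V), C4(1μF, Q=19μC, V=19.00V), C5(5μF, Q=3μC, V=0.60V)
Op 1: CLOSE 5-1: Q_total=21.00, C_total=9.00, V=2.33; Q5=11.67, Q1=9.33; dissipated=16.900
Op 2: CLOSE 3-2: Q_total=24.00, C_total=5.00, V=4.80; Q3=4.80, Q2=19.20; dissipated=126.025
Op 3: CLOSE 2-5: Q_total=30.87, C_total=9.00, V=3.43; Q2=13.72, Q5=17.15; dissipated=6.760
Final charges: Q1=9.33, Q2=13.72, Q3=4.80, Q4=19.00, Q5=17.15

Answer: 13.72 μC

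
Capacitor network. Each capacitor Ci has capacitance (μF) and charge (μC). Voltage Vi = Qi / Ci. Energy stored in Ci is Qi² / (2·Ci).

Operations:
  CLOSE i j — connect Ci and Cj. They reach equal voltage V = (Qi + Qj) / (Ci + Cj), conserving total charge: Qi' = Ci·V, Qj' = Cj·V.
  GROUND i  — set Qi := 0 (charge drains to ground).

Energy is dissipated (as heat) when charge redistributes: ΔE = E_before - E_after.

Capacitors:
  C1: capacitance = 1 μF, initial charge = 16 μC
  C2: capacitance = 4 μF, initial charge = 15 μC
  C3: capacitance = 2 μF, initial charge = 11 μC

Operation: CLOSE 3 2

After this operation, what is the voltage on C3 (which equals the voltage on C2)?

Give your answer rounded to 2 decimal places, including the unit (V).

Initial: C1(1μF, Q=16μC, V=16.00V), C2(4μF, Q=15μC, V=3.75V), C3(2μF, Q=11μC, V=5.50V)
Op 1: CLOSE 3-2: Q_total=26.00, C_total=6.00, V=4.33; Q3=8.67, Q2=17.33; dissipated=2.042

Answer: 4.33 V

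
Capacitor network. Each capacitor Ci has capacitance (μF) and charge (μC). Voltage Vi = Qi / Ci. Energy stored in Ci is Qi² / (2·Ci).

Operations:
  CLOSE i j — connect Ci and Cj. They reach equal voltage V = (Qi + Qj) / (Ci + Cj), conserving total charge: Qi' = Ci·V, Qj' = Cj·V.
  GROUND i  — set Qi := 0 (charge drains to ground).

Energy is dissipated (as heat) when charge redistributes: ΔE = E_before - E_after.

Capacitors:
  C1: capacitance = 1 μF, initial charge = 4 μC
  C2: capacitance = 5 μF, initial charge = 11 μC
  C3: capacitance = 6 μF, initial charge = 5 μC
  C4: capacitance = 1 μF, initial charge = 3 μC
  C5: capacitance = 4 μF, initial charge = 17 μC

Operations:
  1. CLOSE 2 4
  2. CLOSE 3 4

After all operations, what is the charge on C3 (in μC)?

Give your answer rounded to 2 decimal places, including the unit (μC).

Initial: C1(1μF, Q=4μC, V=4.00V), C2(5μF, Q=11μC, V=2.20V), C3(6μF, Q=5μC, V=0.83V), C4(1μF, Q=3μC, V=3.00V), C5(4μF, Q=17μC, V=4.25V)
Op 1: CLOSE 2-4: Q_total=14.00, C_total=6.00, V=2.33; Q2=11.67, Q4=2.33; dissipated=0.267
Op 2: CLOSE 3-4: Q_total=7.33, C_total=7.00, V=1.05; Q3=6.29, Q4=1.05; dissipated=0.964
Final charges: Q1=4.00, Q2=11.67, Q3=6.29, Q4=1.05, Q5=17.00

Answer: 6.29 μC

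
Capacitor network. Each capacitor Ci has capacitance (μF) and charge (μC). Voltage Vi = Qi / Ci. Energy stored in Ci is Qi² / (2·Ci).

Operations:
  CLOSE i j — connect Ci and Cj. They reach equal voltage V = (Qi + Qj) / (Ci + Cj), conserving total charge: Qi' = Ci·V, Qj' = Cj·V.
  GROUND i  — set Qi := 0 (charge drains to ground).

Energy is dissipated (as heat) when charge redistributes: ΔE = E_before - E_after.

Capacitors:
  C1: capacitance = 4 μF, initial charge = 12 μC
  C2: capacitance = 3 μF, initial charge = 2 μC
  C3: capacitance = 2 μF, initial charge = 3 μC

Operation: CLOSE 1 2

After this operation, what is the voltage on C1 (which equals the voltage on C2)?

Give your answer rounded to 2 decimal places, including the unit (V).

Initial: C1(4μF, Q=12μC, V=3.00V), C2(3μF, Q=2μC, V=0.67V), C3(2μF, Q=3μC, V=1.50V)
Op 1: CLOSE 1-2: Q_total=14.00, C_total=7.00, V=2.00; Q1=8.00, Q2=6.00; dissipated=4.667

Answer: 2.00 V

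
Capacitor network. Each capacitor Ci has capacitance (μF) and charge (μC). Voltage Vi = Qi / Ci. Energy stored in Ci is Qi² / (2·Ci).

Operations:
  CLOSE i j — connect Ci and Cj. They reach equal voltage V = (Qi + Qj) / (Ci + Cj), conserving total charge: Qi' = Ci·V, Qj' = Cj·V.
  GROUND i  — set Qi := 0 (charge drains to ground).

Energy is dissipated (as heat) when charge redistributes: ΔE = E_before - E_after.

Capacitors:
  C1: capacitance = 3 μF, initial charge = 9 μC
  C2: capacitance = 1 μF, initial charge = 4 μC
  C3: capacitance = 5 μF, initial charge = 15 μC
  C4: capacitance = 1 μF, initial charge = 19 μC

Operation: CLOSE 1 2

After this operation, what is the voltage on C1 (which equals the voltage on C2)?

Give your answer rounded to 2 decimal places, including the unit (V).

Answer: 3.25 V

Derivation:
Initial: C1(3μF, Q=9μC, V=3.00V), C2(1μF, Q=4μC, V=4.00V), C3(5μF, Q=15μC, V=3.00V), C4(1μF, Q=19μC, V=19.00V)
Op 1: CLOSE 1-2: Q_total=13.00, C_total=4.00, V=3.25; Q1=9.75, Q2=3.25; dissipated=0.375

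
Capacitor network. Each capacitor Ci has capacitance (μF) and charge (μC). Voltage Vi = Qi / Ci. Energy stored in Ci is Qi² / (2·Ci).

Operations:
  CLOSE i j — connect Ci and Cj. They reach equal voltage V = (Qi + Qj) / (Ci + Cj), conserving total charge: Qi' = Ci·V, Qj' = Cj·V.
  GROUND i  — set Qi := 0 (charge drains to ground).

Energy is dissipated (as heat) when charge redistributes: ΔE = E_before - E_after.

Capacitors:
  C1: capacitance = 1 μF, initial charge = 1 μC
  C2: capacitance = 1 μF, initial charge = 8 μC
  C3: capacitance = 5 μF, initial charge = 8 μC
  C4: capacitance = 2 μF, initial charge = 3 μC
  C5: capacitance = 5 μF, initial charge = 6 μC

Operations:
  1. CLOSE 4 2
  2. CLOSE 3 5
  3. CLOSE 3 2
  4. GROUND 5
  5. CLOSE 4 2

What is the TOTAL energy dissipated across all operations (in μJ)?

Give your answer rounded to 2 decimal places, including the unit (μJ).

Initial: C1(1μF, Q=1μC, V=1.00V), C2(1μF, Q=8μC, V=8.00V), C3(5μF, Q=8μC, V=1.60V), C4(2μF, Q=3μC, V=1.50V), C5(5μF, Q=6μC, V=1.20V)
Op 1: CLOSE 4-2: Q_total=11.00, C_total=3.00, V=3.67; Q4=7.33, Q2=3.67; dissipated=14.083
Op 2: CLOSE 3-5: Q_total=14.00, C_total=10.00, V=1.40; Q3=7.00, Q5=7.00; dissipated=0.200
Op 3: CLOSE 3-2: Q_total=10.67, C_total=6.00, V=1.78; Q3=8.89, Q2=1.78; dissipated=2.141
Op 4: GROUND 5: Q5=0; energy lost=4.900
Op 5: CLOSE 4-2: Q_total=9.11, C_total=3.00, V=3.04; Q4=6.07, Q2=3.04; dissipated=1.189
Total dissipated: 22.513 μJ

Answer: 22.51 μJ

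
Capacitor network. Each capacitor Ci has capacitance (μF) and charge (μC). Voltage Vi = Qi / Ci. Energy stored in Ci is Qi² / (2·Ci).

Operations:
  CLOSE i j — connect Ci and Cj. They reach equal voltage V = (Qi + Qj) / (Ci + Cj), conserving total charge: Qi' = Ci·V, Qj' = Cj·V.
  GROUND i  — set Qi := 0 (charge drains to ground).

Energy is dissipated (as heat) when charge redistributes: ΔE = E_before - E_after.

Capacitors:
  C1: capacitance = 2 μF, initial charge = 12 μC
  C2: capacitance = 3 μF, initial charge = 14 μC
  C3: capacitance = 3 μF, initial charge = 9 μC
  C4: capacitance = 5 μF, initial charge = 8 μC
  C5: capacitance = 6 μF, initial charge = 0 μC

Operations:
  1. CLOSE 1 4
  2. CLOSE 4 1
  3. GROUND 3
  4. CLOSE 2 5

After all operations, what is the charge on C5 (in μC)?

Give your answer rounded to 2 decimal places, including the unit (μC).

Answer: 9.33 μC

Derivation:
Initial: C1(2μF, Q=12μC, V=6.00V), C2(3μF, Q=14μC, V=4.67V), C3(3μF, Q=9μC, V=3.00V), C4(5μF, Q=8μC, V=1.60V), C5(6μF, Q=0μC, V=0.00V)
Op 1: CLOSE 1-4: Q_total=20.00, C_total=7.00, V=2.86; Q1=5.71, Q4=14.29; dissipated=13.829
Op 2: CLOSE 4-1: Q_total=20.00, C_total=7.00, V=2.86; Q4=14.29, Q1=5.71; dissipated=0.000
Op 3: GROUND 3: Q3=0; energy lost=13.500
Op 4: CLOSE 2-5: Q_total=14.00, C_total=9.00, V=1.56; Q2=4.67, Q5=9.33; dissipated=21.778
Final charges: Q1=5.71, Q2=4.67, Q3=0.00, Q4=14.29, Q5=9.33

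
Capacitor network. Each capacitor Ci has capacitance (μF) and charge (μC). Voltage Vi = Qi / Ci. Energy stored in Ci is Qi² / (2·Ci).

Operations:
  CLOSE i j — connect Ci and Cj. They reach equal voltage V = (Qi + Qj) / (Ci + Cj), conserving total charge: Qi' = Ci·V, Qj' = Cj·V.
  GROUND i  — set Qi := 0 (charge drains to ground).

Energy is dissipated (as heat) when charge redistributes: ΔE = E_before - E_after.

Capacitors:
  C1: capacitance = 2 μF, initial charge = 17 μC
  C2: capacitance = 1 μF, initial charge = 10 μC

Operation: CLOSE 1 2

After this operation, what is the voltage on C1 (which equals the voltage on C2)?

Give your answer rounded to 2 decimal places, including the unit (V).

Answer: 9.00 V

Derivation:
Initial: C1(2μF, Q=17μC, V=8.50V), C2(1μF, Q=10μC, V=10.00V)
Op 1: CLOSE 1-2: Q_total=27.00, C_total=3.00, V=9.00; Q1=18.00, Q2=9.00; dissipated=0.750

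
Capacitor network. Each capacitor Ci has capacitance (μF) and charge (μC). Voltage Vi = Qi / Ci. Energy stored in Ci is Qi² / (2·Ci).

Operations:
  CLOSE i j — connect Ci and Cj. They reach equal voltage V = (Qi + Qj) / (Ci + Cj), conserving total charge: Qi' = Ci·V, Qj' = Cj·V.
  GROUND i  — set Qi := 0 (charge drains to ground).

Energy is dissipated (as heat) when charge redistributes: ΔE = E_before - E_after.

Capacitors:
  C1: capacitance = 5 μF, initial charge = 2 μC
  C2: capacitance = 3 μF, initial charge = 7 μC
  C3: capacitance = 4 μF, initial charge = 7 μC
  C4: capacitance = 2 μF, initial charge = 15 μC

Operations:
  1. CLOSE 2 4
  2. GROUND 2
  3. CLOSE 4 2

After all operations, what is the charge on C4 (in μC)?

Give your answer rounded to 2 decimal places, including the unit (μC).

Answer: 3.52 μC

Derivation:
Initial: C1(5μF, Q=2μC, V=0.40V), C2(3μF, Q=7μC, V=2.33V), C3(4μF, Q=7μC, V=1.75V), C4(2μF, Q=15μC, V=7.50V)
Op 1: CLOSE 2-4: Q_total=22.00, C_total=5.00, V=4.40; Q2=13.20, Q4=8.80; dissipated=16.017
Op 2: GROUND 2: Q2=0; energy lost=29.040
Op 3: CLOSE 4-2: Q_total=8.80, C_total=5.00, V=1.76; Q4=3.52, Q2=5.28; dissipated=11.616
Final charges: Q1=2.00, Q2=5.28, Q3=7.00, Q4=3.52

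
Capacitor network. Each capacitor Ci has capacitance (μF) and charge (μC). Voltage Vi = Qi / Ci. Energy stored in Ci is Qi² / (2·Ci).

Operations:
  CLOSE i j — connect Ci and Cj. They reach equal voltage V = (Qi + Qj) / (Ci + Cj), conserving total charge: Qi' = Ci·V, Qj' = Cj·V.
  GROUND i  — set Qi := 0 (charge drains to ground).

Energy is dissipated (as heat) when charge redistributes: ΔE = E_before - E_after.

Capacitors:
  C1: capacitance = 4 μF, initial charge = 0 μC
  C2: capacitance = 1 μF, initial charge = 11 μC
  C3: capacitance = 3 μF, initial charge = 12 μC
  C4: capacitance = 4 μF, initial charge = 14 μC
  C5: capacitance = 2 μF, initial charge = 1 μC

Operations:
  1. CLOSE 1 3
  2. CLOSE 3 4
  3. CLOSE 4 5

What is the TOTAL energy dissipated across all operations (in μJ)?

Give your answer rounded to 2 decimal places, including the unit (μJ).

Initial: C1(4μF, Q=0μC, V=0.00V), C2(1μF, Q=11μC, V=11.00V), C3(3μF, Q=12μC, V=4.00V), C4(4μF, Q=14μC, V=3.50V), C5(2μF, Q=1μC, V=0.50V)
Op 1: CLOSE 1-3: Q_total=12.00, C_total=7.00, V=1.71; Q1=6.86, Q3=5.14; dissipated=13.714
Op 2: CLOSE 3-4: Q_total=19.14, C_total=7.00, V=2.73; Q3=8.20, Q4=10.94; dissipated=2.733
Op 3: CLOSE 4-5: Q_total=11.94, C_total=6.00, V=1.99; Q4=7.96, Q5=3.98; dissipated=3.329
Total dissipated: 19.777 μJ

Answer: 19.78 μJ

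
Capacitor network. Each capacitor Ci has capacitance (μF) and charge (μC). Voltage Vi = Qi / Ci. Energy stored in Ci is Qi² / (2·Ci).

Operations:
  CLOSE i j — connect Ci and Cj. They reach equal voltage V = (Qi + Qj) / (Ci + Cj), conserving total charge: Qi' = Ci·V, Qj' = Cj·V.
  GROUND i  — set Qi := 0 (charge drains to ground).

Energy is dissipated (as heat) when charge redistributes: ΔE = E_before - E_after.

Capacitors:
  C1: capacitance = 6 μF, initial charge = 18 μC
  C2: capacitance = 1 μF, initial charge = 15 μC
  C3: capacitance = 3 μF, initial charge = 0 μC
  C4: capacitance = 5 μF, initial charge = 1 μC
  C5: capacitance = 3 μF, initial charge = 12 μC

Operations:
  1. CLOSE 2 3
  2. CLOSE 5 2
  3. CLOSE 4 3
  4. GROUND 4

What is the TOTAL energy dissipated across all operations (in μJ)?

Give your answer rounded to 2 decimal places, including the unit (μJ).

Initial: C1(6μF, Q=18μC, V=3.00V), C2(1μF, Q=15μC, V=15.00V), C3(3μF, Q=0μC, V=0.00V), C4(5μF, Q=1μC, V=0.20V), C5(3μF, Q=12μC, V=4.00V)
Op 1: CLOSE 2-3: Q_total=15.00, C_total=4.00, V=3.75; Q2=3.75, Q3=11.25; dissipated=84.375
Op 2: CLOSE 5-2: Q_total=15.75, C_total=4.00, V=3.94; Q5=11.81, Q2=3.94; dissipated=0.023
Op 3: CLOSE 4-3: Q_total=12.25, C_total=8.00, V=1.53; Q4=7.66, Q3=4.59; dissipated=11.815
Op 4: GROUND 4: Q4=0; energy lost=5.862
Total dissipated: 102.075 μJ

Answer: 102.08 μJ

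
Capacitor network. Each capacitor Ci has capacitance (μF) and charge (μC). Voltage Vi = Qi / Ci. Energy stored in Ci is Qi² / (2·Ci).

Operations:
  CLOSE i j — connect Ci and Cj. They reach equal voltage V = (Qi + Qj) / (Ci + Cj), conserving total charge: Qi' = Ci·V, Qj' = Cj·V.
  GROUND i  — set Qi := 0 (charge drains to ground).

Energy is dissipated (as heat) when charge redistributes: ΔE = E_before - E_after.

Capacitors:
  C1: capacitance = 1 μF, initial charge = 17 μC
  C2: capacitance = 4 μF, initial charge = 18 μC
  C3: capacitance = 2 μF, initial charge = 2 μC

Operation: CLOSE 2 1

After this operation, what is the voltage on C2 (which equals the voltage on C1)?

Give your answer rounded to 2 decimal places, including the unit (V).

Answer: 7.00 V

Derivation:
Initial: C1(1μF, Q=17μC, V=17.00V), C2(4μF, Q=18μC, V=4.50V), C3(2μF, Q=2μC, V=1.00V)
Op 1: CLOSE 2-1: Q_total=35.00, C_total=5.00, V=7.00; Q2=28.00, Q1=7.00; dissipated=62.500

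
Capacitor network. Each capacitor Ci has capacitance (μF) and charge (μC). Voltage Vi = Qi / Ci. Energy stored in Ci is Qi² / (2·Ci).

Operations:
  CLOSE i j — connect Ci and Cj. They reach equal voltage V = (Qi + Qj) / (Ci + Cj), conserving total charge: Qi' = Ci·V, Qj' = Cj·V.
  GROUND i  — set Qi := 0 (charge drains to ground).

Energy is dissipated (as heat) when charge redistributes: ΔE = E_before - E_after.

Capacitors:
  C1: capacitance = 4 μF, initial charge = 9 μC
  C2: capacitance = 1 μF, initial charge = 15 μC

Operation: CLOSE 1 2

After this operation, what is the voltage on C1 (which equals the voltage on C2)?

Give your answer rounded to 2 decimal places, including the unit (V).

Answer: 4.80 V

Derivation:
Initial: C1(4μF, Q=9μC, V=2.25V), C2(1μF, Q=15μC, V=15.00V)
Op 1: CLOSE 1-2: Q_total=24.00, C_total=5.00, V=4.80; Q1=19.20, Q2=4.80; dissipated=65.025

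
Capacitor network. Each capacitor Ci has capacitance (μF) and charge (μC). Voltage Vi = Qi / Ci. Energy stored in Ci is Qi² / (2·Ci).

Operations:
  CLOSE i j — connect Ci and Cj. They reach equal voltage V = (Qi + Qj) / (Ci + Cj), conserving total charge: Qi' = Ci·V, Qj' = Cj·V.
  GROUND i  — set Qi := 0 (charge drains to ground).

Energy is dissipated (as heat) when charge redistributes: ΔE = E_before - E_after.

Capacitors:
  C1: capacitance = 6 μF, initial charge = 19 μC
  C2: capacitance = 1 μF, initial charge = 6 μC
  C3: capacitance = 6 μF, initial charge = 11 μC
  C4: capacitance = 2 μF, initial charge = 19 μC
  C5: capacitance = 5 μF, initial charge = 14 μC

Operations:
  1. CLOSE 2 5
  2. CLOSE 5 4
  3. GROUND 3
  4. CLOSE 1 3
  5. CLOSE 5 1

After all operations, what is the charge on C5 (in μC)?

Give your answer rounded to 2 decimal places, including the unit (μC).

Answer: 15.90 μC

Derivation:
Initial: C1(6μF, Q=19μC, V=3.17V), C2(1μF, Q=6μC, V=6.00V), C3(6μF, Q=11μC, V=1.83V), C4(2μF, Q=19μC, V=9.50V), C5(5μF, Q=14μC, V=2.80V)
Op 1: CLOSE 2-5: Q_total=20.00, C_total=6.00, V=3.33; Q2=3.33, Q5=16.67; dissipated=4.267
Op 2: CLOSE 5-4: Q_total=35.67, C_total=7.00, V=5.10; Q5=25.48, Q4=10.19; dissipated=27.163
Op 3: GROUND 3: Q3=0; energy lost=10.083
Op 4: CLOSE 1-3: Q_total=19.00, C_total=12.00, V=1.58; Q1=9.50, Q3=9.50; dissipated=15.042
Op 5: CLOSE 5-1: Q_total=34.98, C_total=11.00, V=3.18; Q5=15.90, Q1=19.08; dissipated=16.818
Final charges: Q1=19.08, Q2=3.33, Q3=9.50, Q4=10.19, Q5=15.90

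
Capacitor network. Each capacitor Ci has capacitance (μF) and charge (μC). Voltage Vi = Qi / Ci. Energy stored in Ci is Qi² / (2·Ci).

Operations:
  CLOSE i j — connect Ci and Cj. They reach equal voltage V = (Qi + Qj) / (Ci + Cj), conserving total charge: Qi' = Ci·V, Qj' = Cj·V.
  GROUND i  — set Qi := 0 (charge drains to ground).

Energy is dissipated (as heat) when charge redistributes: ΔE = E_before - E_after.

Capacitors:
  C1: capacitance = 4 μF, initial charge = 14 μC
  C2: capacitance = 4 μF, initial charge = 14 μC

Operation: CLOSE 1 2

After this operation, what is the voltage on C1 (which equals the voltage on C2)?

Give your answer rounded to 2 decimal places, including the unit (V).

Answer: 3.50 V

Derivation:
Initial: C1(4μF, Q=14μC, V=3.50V), C2(4μF, Q=14μC, V=3.50V)
Op 1: CLOSE 1-2: Q_total=28.00, C_total=8.00, V=3.50; Q1=14.00, Q2=14.00; dissipated=0.000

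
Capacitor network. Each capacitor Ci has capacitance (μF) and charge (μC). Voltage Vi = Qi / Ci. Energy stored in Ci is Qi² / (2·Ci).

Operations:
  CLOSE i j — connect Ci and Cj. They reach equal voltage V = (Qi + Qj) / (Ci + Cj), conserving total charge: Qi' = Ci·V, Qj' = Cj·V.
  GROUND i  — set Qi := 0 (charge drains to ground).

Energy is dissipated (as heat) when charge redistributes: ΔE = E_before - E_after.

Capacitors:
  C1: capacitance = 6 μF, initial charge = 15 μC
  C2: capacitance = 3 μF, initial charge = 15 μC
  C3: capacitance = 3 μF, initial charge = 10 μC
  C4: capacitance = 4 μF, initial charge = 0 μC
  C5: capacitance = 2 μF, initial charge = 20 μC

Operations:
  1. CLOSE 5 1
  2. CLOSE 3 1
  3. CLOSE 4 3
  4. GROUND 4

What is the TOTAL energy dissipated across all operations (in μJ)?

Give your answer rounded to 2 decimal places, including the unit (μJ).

Initial: C1(6μF, Q=15μC, V=2.50V), C2(3μF, Q=15μC, V=5.00V), C3(3μF, Q=10μC, V=3.33V), C4(4μF, Q=0μC, V=0.00V), C5(2μF, Q=20μC, V=10.00V)
Op 1: CLOSE 5-1: Q_total=35.00, C_total=8.00, V=4.38; Q5=8.75, Q1=26.25; dissipated=42.188
Op 2: CLOSE 3-1: Q_total=36.25, C_total=9.00, V=4.03; Q3=12.08, Q1=24.17; dissipated=1.085
Op 3: CLOSE 4-3: Q_total=12.08, C_total=7.00, V=1.73; Q4=6.90, Q3=5.18; dissipated=13.905
Op 4: GROUND 4: Q4=0; energy lost=5.959
Total dissipated: 63.137 μJ

Answer: 63.14 μJ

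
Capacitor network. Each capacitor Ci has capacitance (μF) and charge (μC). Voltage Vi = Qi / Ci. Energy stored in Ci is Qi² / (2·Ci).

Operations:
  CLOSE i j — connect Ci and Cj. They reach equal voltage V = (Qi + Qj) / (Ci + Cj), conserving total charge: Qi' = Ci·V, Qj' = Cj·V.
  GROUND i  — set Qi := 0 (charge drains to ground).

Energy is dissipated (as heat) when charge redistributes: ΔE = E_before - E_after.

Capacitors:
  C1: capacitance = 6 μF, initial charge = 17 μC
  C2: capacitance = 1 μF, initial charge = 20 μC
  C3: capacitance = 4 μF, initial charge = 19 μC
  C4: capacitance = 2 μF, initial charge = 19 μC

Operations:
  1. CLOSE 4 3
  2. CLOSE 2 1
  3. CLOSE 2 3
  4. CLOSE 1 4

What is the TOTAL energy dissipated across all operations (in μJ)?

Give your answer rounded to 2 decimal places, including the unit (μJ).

Initial: C1(6μF, Q=17μC, V=2.83V), C2(1μF, Q=20μC, V=20.00V), C3(4μF, Q=19μC, V=4.75V), C4(2μF, Q=19μC, V=9.50V)
Op 1: CLOSE 4-3: Q_total=38.00, C_total=6.00, V=6.33; Q4=12.67, Q3=25.33; dissipated=15.042
Op 2: CLOSE 2-1: Q_total=37.00, C_total=7.00, V=5.29; Q2=5.29, Q1=31.71; dissipated=126.298
Op 3: CLOSE 2-3: Q_total=30.62, C_total=5.00, V=6.12; Q2=6.12, Q3=24.50; dissipated=0.439
Op 4: CLOSE 1-4: Q_total=44.38, C_total=8.00, V=5.55; Q1=33.29, Q4=11.10; dissipated=0.823
Total dissipated: 142.601 μJ

Answer: 142.60 μJ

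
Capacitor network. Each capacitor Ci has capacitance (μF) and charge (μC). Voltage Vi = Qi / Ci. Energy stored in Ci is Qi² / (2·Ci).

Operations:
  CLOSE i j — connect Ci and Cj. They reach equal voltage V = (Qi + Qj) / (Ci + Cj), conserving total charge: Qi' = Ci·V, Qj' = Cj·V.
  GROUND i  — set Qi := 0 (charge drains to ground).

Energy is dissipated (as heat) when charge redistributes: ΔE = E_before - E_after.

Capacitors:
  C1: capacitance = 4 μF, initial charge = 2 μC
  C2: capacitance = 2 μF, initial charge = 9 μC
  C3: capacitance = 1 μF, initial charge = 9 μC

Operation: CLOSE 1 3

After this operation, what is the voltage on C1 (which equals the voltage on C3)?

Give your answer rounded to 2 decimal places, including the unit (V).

Answer: 2.20 V

Derivation:
Initial: C1(4μF, Q=2μC, V=0.50V), C2(2μF, Q=9μC, V=4.50V), C3(1μF, Q=9μC, V=9.00V)
Op 1: CLOSE 1-3: Q_total=11.00, C_total=5.00, V=2.20; Q1=8.80, Q3=2.20; dissipated=28.900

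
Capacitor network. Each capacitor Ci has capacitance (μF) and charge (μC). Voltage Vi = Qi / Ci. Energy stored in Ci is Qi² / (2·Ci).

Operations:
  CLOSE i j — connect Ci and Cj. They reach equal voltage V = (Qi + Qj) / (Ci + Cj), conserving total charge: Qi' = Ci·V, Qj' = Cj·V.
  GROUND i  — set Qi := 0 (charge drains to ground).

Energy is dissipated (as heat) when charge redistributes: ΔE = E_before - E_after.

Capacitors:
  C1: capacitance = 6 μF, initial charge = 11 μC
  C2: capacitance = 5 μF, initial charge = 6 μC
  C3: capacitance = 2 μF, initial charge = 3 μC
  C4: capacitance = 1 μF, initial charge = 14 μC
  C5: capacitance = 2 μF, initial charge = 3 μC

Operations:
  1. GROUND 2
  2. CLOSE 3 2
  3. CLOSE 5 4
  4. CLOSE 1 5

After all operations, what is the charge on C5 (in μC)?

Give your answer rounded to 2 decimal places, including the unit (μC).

Initial: C1(6μF, Q=11μC, V=1.83V), C2(5μF, Q=6μC, V=1.20V), C3(2μF, Q=3μC, V=1.50V), C4(1μF, Q=14μC, V=14.00V), C5(2μF, Q=3μC, V=1.50V)
Op 1: GROUND 2: Q2=0; energy lost=3.600
Op 2: CLOSE 3-2: Q_total=3.00, C_total=7.00, V=0.43; Q3=0.86, Q2=2.14; dissipated=1.607
Op 3: CLOSE 5-4: Q_total=17.00, C_total=3.00, V=5.67; Q5=11.33, Q4=5.67; dissipated=52.083
Op 4: CLOSE 1-5: Q_total=22.33, C_total=8.00, V=2.79; Q1=16.75, Q5=5.58; dissipated=11.021
Final charges: Q1=16.75, Q2=2.14, Q3=0.86, Q4=5.67, Q5=5.58

Answer: 5.58 μC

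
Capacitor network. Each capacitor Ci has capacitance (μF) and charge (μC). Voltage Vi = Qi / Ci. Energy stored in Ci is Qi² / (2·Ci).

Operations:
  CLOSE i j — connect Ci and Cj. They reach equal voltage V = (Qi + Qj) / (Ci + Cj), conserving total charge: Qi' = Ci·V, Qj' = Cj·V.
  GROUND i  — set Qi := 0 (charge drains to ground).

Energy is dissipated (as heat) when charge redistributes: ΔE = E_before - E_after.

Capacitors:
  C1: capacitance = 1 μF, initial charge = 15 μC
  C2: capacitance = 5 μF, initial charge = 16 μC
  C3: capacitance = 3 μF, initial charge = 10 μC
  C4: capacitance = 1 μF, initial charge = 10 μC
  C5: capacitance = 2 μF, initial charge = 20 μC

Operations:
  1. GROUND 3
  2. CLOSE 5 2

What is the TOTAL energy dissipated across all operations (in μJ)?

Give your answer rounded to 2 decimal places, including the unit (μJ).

Initial: C1(1μF, Q=15μC, V=15.00V), C2(5μF, Q=16μC, V=3.20V), C3(3μF, Q=10μC, V=3.33V), C4(1μF, Q=10μC, V=10.00V), C5(2μF, Q=20μC, V=10.00V)
Op 1: GROUND 3: Q3=0; energy lost=16.667
Op 2: CLOSE 5-2: Q_total=36.00, C_total=7.00, V=5.14; Q5=10.29, Q2=25.71; dissipated=33.029
Total dissipated: 49.695 μJ

Answer: 49.70 μJ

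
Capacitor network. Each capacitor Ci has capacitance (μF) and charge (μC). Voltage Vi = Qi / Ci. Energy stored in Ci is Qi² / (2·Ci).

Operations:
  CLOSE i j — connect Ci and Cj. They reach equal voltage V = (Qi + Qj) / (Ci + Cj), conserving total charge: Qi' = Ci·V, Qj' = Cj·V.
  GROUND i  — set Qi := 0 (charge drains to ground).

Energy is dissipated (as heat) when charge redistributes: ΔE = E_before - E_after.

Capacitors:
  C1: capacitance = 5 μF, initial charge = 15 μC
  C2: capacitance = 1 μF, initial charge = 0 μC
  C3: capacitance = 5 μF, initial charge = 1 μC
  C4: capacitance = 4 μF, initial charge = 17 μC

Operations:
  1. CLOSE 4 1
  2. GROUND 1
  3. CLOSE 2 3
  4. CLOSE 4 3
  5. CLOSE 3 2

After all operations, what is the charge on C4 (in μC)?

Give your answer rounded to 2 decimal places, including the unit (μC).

Initial: C1(5μF, Q=15μC, V=3.00V), C2(1μF, Q=0μC, V=0.00V), C3(5μF, Q=1μC, V=0.20V), C4(4μF, Q=17μC, V=4.25V)
Op 1: CLOSE 4-1: Q_total=32.00, C_total=9.00, V=3.56; Q4=14.22, Q1=17.78; dissipated=1.736
Op 2: GROUND 1: Q1=0; energy lost=31.605
Op 3: CLOSE 2-3: Q_total=1.00, C_total=6.00, V=0.17; Q2=0.17, Q3=0.83; dissipated=0.017
Op 4: CLOSE 4-3: Q_total=15.06, C_total=9.00, V=1.67; Q4=6.69, Q3=8.36; dissipated=12.761
Op 5: CLOSE 3-2: Q_total=8.53, C_total=6.00, V=1.42; Q3=7.11, Q2=1.42; dissipated=0.945
Final charges: Q1=0.00, Q2=1.42, Q3=7.11, Q4=6.69

Answer: 6.69 μC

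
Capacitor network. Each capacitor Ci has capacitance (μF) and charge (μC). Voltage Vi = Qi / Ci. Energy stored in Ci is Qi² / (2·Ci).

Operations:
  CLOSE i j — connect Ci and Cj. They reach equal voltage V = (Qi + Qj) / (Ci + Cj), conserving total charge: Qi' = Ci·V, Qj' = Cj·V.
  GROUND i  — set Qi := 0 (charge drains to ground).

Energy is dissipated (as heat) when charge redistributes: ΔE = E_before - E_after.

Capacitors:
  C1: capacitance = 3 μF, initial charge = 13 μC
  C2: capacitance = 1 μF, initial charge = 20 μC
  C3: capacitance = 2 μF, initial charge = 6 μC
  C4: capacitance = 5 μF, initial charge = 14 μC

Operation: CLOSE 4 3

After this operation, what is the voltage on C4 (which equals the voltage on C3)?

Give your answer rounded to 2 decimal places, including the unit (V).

Initial: C1(3μF, Q=13μC, V=4.33V), C2(1μF, Q=20μC, V=20.00V), C3(2μF, Q=6μC, V=3.00V), C4(5μF, Q=14μC, V=2.80V)
Op 1: CLOSE 4-3: Q_total=20.00, C_total=7.00, V=2.86; Q4=14.29, Q3=5.71; dissipated=0.029

Answer: 2.86 V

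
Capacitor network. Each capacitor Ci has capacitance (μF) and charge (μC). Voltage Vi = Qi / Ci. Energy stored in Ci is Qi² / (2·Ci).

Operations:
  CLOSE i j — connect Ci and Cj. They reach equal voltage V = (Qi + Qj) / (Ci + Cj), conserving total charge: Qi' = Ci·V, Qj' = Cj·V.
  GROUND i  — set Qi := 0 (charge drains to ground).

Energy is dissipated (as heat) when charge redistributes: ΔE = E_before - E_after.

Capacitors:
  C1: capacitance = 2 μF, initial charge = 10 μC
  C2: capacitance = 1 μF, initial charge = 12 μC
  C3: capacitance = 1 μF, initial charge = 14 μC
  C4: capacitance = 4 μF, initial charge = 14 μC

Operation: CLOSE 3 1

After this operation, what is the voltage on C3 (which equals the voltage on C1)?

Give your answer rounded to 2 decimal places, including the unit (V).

Answer: 8.00 V

Derivation:
Initial: C1(2μF, Q=10μC, V=5.00V), C2(1μF, Q=12μC, V=12.00V), C3(1μF, Q=14μC, V=14.00V), C4(4μF, Q=14μC, V=3.50V)
Op 1: CLOSE 3-1: Q_total=24.00, C_total=3.00, V=8.00; Q3=8.00, Q1=16.00; dissipated=27.000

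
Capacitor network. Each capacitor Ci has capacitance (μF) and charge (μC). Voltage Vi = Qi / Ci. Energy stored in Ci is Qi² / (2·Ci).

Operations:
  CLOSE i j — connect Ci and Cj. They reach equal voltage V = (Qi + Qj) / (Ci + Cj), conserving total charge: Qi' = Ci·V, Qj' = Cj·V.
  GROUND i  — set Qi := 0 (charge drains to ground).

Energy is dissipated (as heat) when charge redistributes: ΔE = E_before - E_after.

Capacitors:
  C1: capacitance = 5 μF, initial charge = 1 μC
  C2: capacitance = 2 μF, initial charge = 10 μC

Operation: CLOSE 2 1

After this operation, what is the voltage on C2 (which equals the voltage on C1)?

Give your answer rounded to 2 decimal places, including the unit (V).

Initial: C1(5μF, Q=1μC, V=0.20V), C2(2μF, Q=10μC, V=5.00V)
Op 1: CLOSE 2-1: Q_total=11.00, C_total=7.00, V=1.57; Q2=3.14, Q1=7.86; dissipated=16.457

Answer: 1.57 V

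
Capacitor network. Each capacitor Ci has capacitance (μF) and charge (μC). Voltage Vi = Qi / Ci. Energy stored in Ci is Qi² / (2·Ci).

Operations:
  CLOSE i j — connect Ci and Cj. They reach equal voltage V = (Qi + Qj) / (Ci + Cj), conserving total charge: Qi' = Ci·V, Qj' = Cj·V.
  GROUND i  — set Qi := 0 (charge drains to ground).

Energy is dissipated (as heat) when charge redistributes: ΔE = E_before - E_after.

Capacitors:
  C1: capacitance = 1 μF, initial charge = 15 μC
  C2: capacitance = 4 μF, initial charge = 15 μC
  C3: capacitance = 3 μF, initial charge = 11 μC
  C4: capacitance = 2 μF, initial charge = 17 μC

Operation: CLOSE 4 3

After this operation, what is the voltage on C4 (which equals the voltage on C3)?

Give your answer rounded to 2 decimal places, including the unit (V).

Initial: C1(1μF, Q=15μC, V=15.00V), C2(4μF, Q=15μC, V=3.75V), C3(3μF, Q=11μC, V=3.67V), C4(2μF, Q=17μC, V=8.50V)
Op 1: CLOSE 4-3: Q_total=28.00, C_total=5.00, V=5.60; Q4=11.20, Q3=16.80; dissipated=14.017

Answer: 5.60 V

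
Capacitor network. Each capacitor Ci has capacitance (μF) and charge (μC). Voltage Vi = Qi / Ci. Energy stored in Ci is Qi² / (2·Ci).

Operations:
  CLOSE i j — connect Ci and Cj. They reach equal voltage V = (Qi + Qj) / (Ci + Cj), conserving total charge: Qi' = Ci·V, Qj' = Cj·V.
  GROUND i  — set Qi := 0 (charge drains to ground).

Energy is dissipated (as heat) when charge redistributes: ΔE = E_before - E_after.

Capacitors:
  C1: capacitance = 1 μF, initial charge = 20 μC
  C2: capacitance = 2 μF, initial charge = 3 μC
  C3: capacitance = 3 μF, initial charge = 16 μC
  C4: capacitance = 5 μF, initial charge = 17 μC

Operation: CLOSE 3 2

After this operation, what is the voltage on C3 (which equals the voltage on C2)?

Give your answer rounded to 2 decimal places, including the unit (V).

Answer: 3.80 V

Derivation:
Initial: C1(1μF, Q=20μC, V=20.00V), C2(2μF, Q=3μC, V=1.50V), C3(3μF, Q=16μC, V=5.33V), C4(5μF, Q=17μC, V=3.40V)
Op 1: CLOSE 3-2: Q_total=19.00, C_total=5.00, V=3.80; Q3=11.40, Q2=7.60; dissipated=8.817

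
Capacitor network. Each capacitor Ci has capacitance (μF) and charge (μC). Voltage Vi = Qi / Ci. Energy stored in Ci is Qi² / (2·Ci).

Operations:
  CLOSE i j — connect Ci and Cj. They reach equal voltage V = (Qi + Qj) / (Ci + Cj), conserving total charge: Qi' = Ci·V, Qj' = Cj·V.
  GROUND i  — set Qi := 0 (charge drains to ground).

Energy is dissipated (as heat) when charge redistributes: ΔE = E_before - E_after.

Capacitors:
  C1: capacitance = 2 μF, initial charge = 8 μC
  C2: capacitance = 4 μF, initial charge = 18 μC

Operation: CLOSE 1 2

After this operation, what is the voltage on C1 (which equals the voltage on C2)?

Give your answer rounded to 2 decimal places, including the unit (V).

Initial: C1(2μF, Q=8μC, V=4.00V), C2(4μF, Q=18μC, V=4.50V)
Op 1: CLOSE 1-2: Q_total=26.00, C_total=6.00, V=4.33; Q1=8.67, Q2=17.33; dissipated=0.167

Answer: 4.33 V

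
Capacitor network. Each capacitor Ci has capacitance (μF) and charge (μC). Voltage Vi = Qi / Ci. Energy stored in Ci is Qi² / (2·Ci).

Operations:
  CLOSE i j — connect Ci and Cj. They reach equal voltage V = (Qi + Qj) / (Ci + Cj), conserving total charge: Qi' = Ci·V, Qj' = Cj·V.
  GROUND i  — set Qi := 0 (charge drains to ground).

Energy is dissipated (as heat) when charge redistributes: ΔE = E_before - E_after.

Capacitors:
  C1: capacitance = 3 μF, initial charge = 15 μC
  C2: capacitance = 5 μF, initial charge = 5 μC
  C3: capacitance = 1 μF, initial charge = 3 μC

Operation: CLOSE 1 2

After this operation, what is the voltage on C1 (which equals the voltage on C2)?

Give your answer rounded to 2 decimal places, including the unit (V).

Initial: C1(3μF, Q=15μC, V=5.00V), C2(5μF, Q=5μC, V=1.00V), C3(1μF, Q=3μC, V=3.00V)
Op 1: CLOSE 1-2: Q_total=20.00, C_total=8.00, V=2.50; Q1=7.50, Q2=12.50; dissipated=15.000

Answer: 2.50 V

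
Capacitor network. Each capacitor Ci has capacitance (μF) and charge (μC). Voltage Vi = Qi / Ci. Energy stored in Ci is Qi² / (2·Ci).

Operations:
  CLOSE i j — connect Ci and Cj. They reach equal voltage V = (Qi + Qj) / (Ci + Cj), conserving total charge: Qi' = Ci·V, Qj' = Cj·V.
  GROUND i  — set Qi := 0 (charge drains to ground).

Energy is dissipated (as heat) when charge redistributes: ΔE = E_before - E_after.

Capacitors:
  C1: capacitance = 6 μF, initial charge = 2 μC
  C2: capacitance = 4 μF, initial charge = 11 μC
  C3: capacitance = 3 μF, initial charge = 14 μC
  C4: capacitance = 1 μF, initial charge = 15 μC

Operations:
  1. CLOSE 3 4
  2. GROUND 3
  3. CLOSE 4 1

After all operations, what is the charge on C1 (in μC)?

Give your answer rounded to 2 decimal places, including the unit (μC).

Initial: C1(6μF, Q=2μC, V=0.33V), C2(4μF, Q=11μC, V=2.75V), C3(3μF, Q=14μC, V=4.67V), C4(1μF, Q=15μC, V=15.00V)
Op 1: CLOSE 3-4: Q_total=29.00, C_total=4.00, V=7.25; Q3=21.75, Q4=7.25; dissipated=40.042
Op 2: GROUND 3: Q3=0; energy lost=78.844
Op 3: CLOSE 4-1: Q_total=9.25, C_total=7.00, V=1.32; Q4=1.32, Q1=7.93; dissipated=20.503
Final charges: Q1=7.93, Q2=11.00, Q3=0.00, Q4=1.32

Answer: 7.93 μC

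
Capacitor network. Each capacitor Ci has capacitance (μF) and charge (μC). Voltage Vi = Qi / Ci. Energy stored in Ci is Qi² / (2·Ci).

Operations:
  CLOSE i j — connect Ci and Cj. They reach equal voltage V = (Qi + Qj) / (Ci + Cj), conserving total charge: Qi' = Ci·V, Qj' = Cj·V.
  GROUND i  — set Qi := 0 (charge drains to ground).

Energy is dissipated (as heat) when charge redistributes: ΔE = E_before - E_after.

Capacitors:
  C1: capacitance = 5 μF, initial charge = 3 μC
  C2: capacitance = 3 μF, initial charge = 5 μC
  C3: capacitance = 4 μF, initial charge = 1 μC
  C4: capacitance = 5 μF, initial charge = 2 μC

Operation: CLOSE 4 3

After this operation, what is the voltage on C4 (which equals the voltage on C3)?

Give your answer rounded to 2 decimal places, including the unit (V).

Initial: C1(5μF, Q=3μC, V=0.60V), C2(3μF, Q=5μC, V=1.67V), C3(4μF, Q=1μC, V=0.25V), C4(5μF, Q=2μC, V=0.40V)
Op 1: CLOSE 4-3: Q_total=3.00, C_total=9.00, V=0.33; Q4=1.67, Q3=1.33; dissipated=0.025

Answer: 0.33 V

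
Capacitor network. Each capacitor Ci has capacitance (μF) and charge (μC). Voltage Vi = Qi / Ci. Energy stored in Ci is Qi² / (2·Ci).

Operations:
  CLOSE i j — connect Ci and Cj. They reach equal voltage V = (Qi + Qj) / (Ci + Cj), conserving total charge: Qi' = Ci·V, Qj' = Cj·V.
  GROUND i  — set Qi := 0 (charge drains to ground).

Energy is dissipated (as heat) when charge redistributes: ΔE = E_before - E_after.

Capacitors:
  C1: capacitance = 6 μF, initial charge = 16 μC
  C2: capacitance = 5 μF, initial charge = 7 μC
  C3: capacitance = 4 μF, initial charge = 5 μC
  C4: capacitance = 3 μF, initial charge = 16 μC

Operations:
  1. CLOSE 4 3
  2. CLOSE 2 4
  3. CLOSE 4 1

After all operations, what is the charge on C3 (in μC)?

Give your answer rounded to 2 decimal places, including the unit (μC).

Initial: C1(6μF, Q=16μC, V=2.67V), C2(5μF, Q=7μC, V=1.40V), C3(4μF, Q=5μC, V=1.25V), C4(3μF, Q=16μC, V=5.33V)
Op 1: CLOSE 4-3: Q_total=21.00, C_total=7.00, V=3.00; Q4=9.00, Q3=12.00; dissipated=14.292
Op 2: CLOSE 2-4: Q_total=16.00, C_total=8.00, V=2.00; Q2=10.00, Q4=6.00; dissipated=2.400
Op 3: CLOSE 4-1: Q_total=22.00, C_total=9.00, V=2.44; Q4=7.33, Q1=14.67; dissipated=0.444
Final charges: Q1=14.67, Q2=10.00, Q3=12.00, Q4=7.33

Answer: 12.00 μC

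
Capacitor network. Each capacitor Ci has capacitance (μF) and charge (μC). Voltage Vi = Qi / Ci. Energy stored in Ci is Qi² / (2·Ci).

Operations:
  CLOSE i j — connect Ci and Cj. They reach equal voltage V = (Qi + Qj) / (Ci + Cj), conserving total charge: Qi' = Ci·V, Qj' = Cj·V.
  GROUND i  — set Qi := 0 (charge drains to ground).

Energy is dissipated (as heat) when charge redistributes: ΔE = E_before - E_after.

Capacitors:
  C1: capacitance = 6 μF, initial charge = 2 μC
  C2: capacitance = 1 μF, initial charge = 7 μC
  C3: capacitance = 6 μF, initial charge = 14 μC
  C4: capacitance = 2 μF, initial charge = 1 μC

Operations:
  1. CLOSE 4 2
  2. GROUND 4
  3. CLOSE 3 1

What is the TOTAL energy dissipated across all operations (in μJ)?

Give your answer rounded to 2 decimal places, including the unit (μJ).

Initial: C1(6μF, Q=2μC, V=0.33V), C2(1μF, Q=7μC, V=7.00V), C3(6μF, Q=14μC, V=2.33V), C4(2μF, Q=1μC, V=0.50V)
Op 1: CLOSE 4-2: Q_total=8.00, C_total=3.00, V=2.67; Q4=5.33, Q2=2.67; dissipated=14.083
Op 2: GROUND 4: Q4=0; energy lost=7.111
Op 3: CLOSE 3-1: Q_total=16.00, C_total=12.00, V=1.33; Q3=8.00, Q1=8.00; dissipated=6.000
Total dissipated: 27.194 μJ

Answer: 27.19 μJ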